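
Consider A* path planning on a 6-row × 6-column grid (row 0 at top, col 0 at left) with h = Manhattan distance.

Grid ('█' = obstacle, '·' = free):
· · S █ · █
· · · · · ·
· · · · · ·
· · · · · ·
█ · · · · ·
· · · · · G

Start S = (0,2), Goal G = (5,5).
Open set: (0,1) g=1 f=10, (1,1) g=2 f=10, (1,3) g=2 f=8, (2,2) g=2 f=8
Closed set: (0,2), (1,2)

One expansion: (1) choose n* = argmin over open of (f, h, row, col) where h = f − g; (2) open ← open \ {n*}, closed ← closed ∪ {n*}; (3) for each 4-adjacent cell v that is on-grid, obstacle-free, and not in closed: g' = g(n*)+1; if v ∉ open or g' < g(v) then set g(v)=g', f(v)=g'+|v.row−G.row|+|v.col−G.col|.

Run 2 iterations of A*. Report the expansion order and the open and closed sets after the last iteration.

order=[(1,3) → (1,4)]; open=[(0,1) g=1 f=10, (0,4) g=4 f=10, (1,1) g=2 f=10, (1,5) g=4 f=8, (2,2) g=2 f=8, (2,3) g=3 f=8, (2,4) g=4 f=8]; closed=[(0,2), (1,2), (1,3), (1,4)]

step 1: expand (1,3) (f=8, h=6) → closed; open now [(0,1) g=1 f=10, (1,1) g=2 f=10, (1,4) g=3 f=8, (2,2) g=2 f=8, (2,3) g=3 f=8]
step 2: expand (1,4) (f=8, h=5) → closed; open now [(0,1) g=1 f=10, (0,4) g=4 f=10, (1,1) g=2 f=10, (1,5) g=4 f=8, (2,2) g=2 f=8, (2,3) g=3 f=8, (2,4) g=4 f=8]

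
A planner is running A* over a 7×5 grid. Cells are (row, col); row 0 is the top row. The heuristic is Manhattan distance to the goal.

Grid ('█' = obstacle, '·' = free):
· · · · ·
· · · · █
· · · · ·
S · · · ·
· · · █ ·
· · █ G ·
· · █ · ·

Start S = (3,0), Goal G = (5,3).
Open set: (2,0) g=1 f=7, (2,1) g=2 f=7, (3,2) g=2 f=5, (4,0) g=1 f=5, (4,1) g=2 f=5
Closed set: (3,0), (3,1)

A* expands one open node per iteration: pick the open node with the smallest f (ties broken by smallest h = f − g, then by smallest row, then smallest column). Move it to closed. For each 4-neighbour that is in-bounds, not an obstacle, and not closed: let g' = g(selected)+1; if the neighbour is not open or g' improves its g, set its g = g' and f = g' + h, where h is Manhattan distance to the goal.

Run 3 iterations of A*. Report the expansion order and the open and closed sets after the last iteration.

step 1: expand (3,2) (f=5, h=3) → closed; open now [(2,0) g=1 f=7, (2,1) g=2 f=7, (2,2) g=3 f=7, (3,3) g=3 f=5, (4,0) g=1 f=5, (4,1) g=2 f=5, (4,2) g=3 f=5]
step 2: expand (3,3) (f=5, h=2) → closed; open now [(2,0) g=1 f=7, (2,1) g=2 f=7, (2,2) g=3 f=7, (2,3) g=4 f=7, (3,4) g=4 f=7, (4,0) g=1 f=5, (4,1) g=2 f=5, (4,2) g=3 f=5]
step 3: expand (4,2) (f=5, h=2) → closed; open now [(2,0) g=1 f=7, (2,1) g=2 f=7, (2,2) g=3 f=7, (2,3) g=4 f=7, (3,4) g=4 f=7, (4,0) g=1 f=5, (4,1) g=2 f=5]

order=[(3,2) → (3,3) → (4,2)]; open=[(2,0) g=1 f=7, (2,1) g=2 f=7, (2,2) g=3 f=7, (2,3) g=4 f=7, (3,4) g=4 f=7, (4,0) g=1 f=5, (4,1) g=2 f=5]; closed=[(3,0), (3,1), (3,2), (3,3), (4,2)]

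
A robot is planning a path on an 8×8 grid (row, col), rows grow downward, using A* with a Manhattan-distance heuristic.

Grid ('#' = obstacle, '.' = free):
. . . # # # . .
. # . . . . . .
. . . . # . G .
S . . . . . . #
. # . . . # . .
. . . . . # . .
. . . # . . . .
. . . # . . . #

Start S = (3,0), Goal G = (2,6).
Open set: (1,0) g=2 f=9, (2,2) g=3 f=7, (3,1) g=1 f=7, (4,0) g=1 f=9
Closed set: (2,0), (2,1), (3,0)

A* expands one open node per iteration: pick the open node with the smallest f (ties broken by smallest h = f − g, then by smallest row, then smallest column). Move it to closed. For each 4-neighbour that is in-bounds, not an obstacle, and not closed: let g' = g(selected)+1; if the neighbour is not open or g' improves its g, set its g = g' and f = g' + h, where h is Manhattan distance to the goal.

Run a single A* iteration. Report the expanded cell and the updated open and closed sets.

step 1: expand (2,2) (f=7, h=4) → closed; open now [(1,0) g=2 f=9, (1,2) g=4 f=9, (2,3) g=4 f=7, (3,1) g=1 f=7, (3,2) g=4 f=9, (4,0) g=1 f=9]

expanded=(2,2); open=[(1,0) g=2 f=9, (1,2) g=4 f=9, (2,3) g=4 f=7, (3,1) g=1 f=7, (3,2) g=4 f=9, (4,0) g=1 f=9]; closed=[(2,0), (2,1), (2,2), (3,0)]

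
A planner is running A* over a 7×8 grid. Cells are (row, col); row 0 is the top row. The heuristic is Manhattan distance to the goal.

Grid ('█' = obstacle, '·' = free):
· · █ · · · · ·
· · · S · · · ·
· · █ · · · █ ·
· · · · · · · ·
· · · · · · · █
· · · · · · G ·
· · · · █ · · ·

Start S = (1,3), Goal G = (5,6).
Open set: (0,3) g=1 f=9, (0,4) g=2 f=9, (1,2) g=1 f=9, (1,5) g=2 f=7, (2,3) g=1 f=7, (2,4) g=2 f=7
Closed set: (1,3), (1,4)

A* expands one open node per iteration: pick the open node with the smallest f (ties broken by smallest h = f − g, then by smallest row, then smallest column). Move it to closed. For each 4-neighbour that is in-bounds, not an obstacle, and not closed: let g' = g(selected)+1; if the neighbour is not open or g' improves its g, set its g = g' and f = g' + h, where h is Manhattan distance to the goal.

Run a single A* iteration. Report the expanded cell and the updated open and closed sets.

step 1: expand (1,5) (f=7, h=5) → closed; open now [(0,3) g=1 f=9, (0,4) g=2 f=9, (0,5) g=3 f=9, (1,2) g=1 f=9, (1,6) g=3 f=7, (2,3) g=1 f=7, (2,4) g=2 f=7, (2,5) g=3 f=7]

expanded=(1,5); open=[(0,3) g=1 f=9, (0,4) g=2 f=9, (0,5) g=3 f=9, (1,2) g=1 f=9, (1,6) g=3 f=7, (2,3) g=1 f=7, (2,4) g=2 f=7, (2,5) g=3 f=7]; closed=[(1,3), (1,4), (1,5)]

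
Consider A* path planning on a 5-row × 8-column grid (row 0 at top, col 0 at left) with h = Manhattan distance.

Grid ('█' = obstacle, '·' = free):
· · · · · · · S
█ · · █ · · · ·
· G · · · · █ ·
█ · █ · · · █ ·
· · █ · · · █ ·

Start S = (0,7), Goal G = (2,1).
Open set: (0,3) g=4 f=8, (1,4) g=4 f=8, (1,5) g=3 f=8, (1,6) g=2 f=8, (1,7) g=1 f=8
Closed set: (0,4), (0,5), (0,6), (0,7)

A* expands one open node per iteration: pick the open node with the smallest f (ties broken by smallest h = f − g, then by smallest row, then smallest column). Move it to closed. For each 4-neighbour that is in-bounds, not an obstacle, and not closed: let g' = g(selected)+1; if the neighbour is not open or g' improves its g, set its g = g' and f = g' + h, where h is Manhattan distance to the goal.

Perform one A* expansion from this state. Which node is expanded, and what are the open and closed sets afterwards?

expanded=(0,3); open=[(0,2) g=5 f=8, (1,4) g=4 f=8, (1,5) g=3 f=8, (1,6) g=2 f=8, (1,7) g=1 f=8]; closed=[(0,3), (0,4), (0,5), (0,6), (0,7)]

step 1: expand (0,3) (f=8, h=4) → closed; open now [(0,2) g=5 f=8, (1,4) g=4 f=8, (1,5) g=3 f=8, (1,6) g=2 f=8, (1,7) g=1 f=8]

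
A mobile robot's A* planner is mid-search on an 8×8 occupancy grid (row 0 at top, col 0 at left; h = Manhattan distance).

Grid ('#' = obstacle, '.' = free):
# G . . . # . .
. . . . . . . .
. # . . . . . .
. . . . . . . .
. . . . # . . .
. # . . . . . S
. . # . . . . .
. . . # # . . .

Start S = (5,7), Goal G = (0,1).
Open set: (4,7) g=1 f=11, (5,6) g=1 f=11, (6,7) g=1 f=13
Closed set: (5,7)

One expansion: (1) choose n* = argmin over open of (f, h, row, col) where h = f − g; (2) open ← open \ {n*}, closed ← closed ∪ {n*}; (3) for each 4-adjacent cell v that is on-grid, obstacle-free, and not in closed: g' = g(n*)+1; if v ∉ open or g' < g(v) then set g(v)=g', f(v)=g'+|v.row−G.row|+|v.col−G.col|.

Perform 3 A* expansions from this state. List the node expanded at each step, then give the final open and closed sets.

step 1: expand (4,7) (f=11, h=10) → closed; open now [(3,7) g=2 f=11, (4,6) g=2 f=11, (5,6) g=1 f=11, (6,7) g=1 f=13]
step 2: expand (3,7) (f=11, h=9) → closed; open now [(2,7) g=3 f=11, (3,6) g=3 f=11, (4,6) g=2 f=11, (5,6) g=1 f=11, (6,7) g=1 f=13]
step 3: expand (2,7) (f=11, h=8) → closed; open now [(1,7) g=4 f=11, (2,6) g=4 f=11, (3,6) g=3 f=11, (4,6) g=2 f=11, (5,6) g=1 f=11, (6,7) g=1 f=13]

order=[(4,7) → (3,7) → (2,7)]; open=[(1,7) g=4 f=11, (2,6) g=4 f=11, (3,6) g=3 f=11, (4,6) g=2 f=11, (5,6) g=1 f=11, (6,7) g=1 f=13]; closed=[(2,7), (3,7), (4,7), (5,7)]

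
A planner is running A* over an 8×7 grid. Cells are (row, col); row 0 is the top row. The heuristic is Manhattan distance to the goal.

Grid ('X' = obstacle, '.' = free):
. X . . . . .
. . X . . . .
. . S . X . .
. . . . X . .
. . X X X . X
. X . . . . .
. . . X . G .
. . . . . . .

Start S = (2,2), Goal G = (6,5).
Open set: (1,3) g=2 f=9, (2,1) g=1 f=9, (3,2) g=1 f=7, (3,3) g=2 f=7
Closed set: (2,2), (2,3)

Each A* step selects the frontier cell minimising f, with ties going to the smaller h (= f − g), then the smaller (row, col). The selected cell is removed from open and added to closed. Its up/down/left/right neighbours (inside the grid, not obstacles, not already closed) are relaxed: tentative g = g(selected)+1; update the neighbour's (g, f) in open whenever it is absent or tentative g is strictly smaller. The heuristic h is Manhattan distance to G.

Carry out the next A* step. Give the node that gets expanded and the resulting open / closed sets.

expanded=(3,3); open=[(1,3) g=2 f=9, (2,1) g=1 f=9, (3,2) g=1 f=7]; closed=[(2,2), (2,3), (3,3)]

step 1: expand (3,3) (f=7, h=5) → closed; open now [(1,3) g=2 f=9, (2,1) g=1 f=9, (3,2) g=1 f=7]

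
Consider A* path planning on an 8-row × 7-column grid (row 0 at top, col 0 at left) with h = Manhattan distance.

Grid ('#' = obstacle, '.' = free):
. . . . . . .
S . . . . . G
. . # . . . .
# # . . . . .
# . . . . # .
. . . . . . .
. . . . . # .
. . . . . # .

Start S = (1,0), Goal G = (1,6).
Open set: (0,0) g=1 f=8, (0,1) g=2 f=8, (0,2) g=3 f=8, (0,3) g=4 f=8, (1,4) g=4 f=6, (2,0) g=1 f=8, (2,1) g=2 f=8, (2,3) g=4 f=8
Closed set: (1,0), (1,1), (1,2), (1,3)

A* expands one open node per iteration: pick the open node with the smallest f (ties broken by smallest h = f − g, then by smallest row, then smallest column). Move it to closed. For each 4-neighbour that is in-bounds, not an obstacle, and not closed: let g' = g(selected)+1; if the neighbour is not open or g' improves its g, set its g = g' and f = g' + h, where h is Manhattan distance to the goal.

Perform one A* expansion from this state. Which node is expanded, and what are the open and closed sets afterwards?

expanded=(1,4); open=[(0,0) g=1 f=8, (0,1) g=2 f=8, (0,2) g=3 f=8, (0,3) g=4 f=8, (0,4) g=5 f=8, (1,5) g=5 f=6, (2,0) g=1 f=8, (2,1) g=2 f=8, (2,3) g=4 f=8, (2,4) g=5 f=8]; closed=[(1,0), (1,1), (1,2), (1,3), (1,4)]

step 1: expand (1,4) (f=6, h=2) → closed; open now [(0,0) g=1 f=8, (0,1) g=2 f=8, (0,2) g=3 f=8, (0,3) g=4 f=8, (0,4) g=5 f=8, (1,5) g=5 f=6, (2,0) g=1 f=8, (2,1) g=2 f=8, (2,3) g=4 f=8, (2,4) g=5 f=8]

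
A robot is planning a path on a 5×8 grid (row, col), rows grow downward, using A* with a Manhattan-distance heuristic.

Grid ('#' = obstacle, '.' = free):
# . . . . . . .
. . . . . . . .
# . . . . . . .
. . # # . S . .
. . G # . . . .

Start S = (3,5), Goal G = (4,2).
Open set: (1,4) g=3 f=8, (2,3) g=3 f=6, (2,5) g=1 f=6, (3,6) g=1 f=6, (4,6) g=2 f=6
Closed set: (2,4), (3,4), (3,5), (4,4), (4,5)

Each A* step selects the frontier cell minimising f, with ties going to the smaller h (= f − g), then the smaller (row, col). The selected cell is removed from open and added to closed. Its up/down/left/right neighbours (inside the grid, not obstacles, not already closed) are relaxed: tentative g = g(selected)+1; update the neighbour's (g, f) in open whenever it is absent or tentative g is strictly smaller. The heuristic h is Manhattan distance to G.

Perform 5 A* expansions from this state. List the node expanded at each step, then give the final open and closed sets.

order=[(2,3) → (2,2) → (4,6) → (2,5) → (3,6)]; open=[(1,2) g=5 f=8, (1,3) g=4 f=8, (1,4) g=3 f=8, (1,5) g=2 f=8, (2,1) g=5 f=8, (2,6) g=2 f=8, (3,7) g=2 f=8, (4,7) g=3 f=8]; closed=[(2,2), (2,3), (2,4), (2,5), (3,4), (3,5), (3,6), (4,4), (4,5), (4,6)]

step 1: expand (2,3) (f=6, h=3) → closed; open now [(1,3) g=4 f=8, (1,4) g=3 f=8, (2,2) g=4 f=6, (2,5) g=1 f=6, (3,6) g=1 f=6, (4,6) g=2 f=6]
step 2: expand (2,2) (f=6, h=2) → closed; open now [(1,2) g=5 f=8, (1,3) g=4 f=8, (1,4) g=3 f=8, (2,1) g=5 f=8, (2,5) g=1 f=6, (3,6) g=1 f=6, (4,6) g=2 f=6]
step 3: expand (4,6) (f=6, h=4) → closed; open now [(1,2) g=5 f=8, (1,3) g=4 f=8, (1,4) g=3 f=8, (2,1) g=5 f=8, (2,5) g=1 f=6, (3,6) g=1 f=6, (4,7) g=3 f=8]
step 4: expand (2,5) (f=6, h=5) → closed; open now [(1,2) g=5 f=8, (1,3) g=4 f=8, (1,4) g=3 f=8, (1,5) g=2 f=8, (2,1) g=5 f=8, (2,6) g=2 f=8, (3,6) g=1 f=6, (4,7) g=3 f=8]
step 5: expand (3,6) (f=6, h=5) → closed; open now [(1,2) g=5 f=8, (1,3) g=4 f=8, (1,4) g=3 f=8, (1,5) g=2 f=8, (2,1) g=5 f=8, (2,6) g=2 f=8, (3,7) g=2 f=8, (4,7) g=3 f=8]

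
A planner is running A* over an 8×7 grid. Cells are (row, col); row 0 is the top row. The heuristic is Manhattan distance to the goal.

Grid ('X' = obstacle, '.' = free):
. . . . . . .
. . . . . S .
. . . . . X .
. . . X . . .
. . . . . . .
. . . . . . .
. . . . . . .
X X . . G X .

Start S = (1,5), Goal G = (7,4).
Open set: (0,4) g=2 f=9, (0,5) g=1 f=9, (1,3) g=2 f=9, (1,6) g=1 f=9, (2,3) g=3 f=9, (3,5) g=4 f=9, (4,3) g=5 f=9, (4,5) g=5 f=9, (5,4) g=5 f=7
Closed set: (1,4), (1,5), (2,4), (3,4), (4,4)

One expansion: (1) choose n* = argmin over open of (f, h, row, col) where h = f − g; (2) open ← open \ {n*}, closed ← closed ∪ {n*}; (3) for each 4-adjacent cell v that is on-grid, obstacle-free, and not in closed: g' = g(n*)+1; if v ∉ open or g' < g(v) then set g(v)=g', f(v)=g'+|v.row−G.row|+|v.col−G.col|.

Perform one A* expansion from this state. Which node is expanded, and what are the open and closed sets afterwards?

expanded=(5,4); open=[(0,4) g=2 f=9, (0,5) g=1 f=9, (1,3) g=2 f=9, (1,6) g=1 f=9, (2,3) g=3 f=9, (3,5) g=4 f=9, (4,3) g=5 f=9, (4,5) g=5 f=9, (5,3) g=6 f=9, (5,5) g=6 f=9, (6,4) g=6 f=7]; closed=[(1,4), (1,5), (2,4), (3,4), (4,4), (5,4)]

step 1: expand (5,4) (f=7, h=2) → closed; open now [(0,4) g=2 f=9, (0,5) g=1 f=9, (1,3) g=2 f=9, (1,6) g=1 f=9, (2,3) g=3 f=9, (3,5) g=4 f=9, (4,3) g=5 f=9, (4,5) g=5 f=9, (5,3) g=6 f=9, (5,5) g=6 f=9, (6,4) g=6 f=7]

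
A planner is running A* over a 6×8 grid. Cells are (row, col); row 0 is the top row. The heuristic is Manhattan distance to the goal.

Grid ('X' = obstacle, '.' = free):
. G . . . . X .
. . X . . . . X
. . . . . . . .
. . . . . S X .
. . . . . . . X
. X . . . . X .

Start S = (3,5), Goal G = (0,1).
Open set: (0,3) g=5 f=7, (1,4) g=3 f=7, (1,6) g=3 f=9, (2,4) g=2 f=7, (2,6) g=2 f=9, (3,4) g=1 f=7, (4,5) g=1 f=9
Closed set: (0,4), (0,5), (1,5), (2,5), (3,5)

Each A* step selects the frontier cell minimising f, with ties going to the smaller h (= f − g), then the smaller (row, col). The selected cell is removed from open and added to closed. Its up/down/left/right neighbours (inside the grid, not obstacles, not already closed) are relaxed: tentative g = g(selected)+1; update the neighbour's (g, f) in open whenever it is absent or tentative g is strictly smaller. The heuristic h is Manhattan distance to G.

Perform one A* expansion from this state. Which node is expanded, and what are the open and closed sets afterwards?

step 1: expand (0,3) (f=7, h=2) → closed; open now [(0,2) g=6 f=7, (1,3) g=6 f=9, (1,4) g=3 f=7, (1,6) g=3 f=9, (2,4) g=2 f=7, (2,6) g=2 f=9, (3,4) g=1 f=7, (4,5) g=1 f=9]

expanded=(0,3); open=[(0,2) g=6 f=7, (1,3) g=6 f=9, (1,4) g=3 f=7, (1,6) g=3 f=9, (2,4) g=2 f=7, (2,6) g=2 f=9, (3,4) g=1 f=7, (4,5) g=1 f=9]; closed=[(0,3), (0,4), (0,5), (1,5), (2,5), (3,5)]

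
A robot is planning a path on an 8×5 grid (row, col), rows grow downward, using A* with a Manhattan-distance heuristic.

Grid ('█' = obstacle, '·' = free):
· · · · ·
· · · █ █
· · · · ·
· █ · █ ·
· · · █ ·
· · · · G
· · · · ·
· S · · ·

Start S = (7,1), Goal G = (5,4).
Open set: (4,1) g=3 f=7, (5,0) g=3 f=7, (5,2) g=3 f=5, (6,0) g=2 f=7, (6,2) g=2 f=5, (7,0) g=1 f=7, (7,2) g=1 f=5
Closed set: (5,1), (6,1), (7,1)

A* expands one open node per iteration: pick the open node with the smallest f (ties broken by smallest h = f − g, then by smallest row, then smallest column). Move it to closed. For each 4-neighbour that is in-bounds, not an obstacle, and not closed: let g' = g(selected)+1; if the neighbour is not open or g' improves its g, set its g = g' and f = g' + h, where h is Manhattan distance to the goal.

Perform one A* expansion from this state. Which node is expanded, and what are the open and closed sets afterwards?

step 1: expand (5,2) (f=5, h=2) → closed; open now [(4,1) g=3 f=7, (4,2) g=4 f=7, (5,0) g=3 f=7, (5,3) g=4 f=5, (6,0) g=2 f=7, (6,2) g=2 f=5, (7,0) g=1 f=7, (7,2) g=1 f=5]

expanded=(5,2); open=[(4,1) g=3 f=7, (4,2) g=4 f=7, (5,0) g=3 f=7, (5,3) g=4 f=5, (6,0) g=2 f=7, (6,2) g=2 f=5, (7,0) g=1 f=7, (7,2) g=1 f=5]; closed=[(5,1), (5,2), (6,1), (7,1)]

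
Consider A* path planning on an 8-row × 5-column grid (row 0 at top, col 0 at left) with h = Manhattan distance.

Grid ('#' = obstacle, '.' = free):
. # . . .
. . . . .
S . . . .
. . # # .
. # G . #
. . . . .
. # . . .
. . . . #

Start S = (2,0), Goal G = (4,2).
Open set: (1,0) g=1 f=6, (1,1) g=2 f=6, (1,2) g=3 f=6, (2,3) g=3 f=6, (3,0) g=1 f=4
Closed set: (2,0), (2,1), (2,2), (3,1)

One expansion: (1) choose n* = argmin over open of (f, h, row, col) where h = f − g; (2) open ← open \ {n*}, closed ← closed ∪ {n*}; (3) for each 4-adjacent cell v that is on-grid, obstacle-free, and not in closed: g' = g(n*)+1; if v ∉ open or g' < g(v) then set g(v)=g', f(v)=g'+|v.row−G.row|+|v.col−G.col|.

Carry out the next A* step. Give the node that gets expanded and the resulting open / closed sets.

step 1: expand (3,0) (f=4, h=3) → closed; open now [(1,0) g=1 f=6, (1,1) g=2 f=6, (1,2) g=3 f=6, (2,3) g=3 f=6, (4,0) g=2 f=4]

expanded=(3,0); open=[(1,0) g=1 f=6, (1,1) g=2 f=6, (1,2) g=3 f=6, (2,3) g=3 f=6, (4,0) g=2 f=4]; closed=[(2,0), (2,1), (2,2), (3,0), (3,1)]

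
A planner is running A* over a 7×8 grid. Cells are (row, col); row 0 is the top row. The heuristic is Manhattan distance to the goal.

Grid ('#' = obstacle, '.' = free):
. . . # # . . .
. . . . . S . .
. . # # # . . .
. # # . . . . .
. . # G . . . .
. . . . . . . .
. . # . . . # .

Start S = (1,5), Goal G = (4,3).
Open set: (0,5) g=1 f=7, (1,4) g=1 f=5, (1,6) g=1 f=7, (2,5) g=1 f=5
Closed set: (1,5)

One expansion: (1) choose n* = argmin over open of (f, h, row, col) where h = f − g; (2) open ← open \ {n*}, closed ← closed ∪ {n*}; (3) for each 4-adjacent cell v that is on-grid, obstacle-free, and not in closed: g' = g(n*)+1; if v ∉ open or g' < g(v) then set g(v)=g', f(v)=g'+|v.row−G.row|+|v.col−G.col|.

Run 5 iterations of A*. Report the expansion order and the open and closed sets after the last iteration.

order=[(1,4) → (1,3) → (2,5) → (3,5) → (3,4)]; open=[(0,5) g=1 f=7, (1,2) g=3 f=7, (1,6) g=1 f=7, (2,6) g=2 f=7, (3,3) g=4 f=5, (3,6) g=3 f=7, (4,4) g=4 f=5, (4,5) g=3 f=5]; closed=[(1,3), (1,4), (1,5), (2,5), (3,4), (3,5)]

step 1: expand (1,4) (f=5, h=4) → closed; open now [(0,5) g=1 f=7, (1,3) g=2 f=5, (1,6) g=1 f=7, (2,5) g=1 f=5]
step 2: expand (1,3) (f=5, h=3) → closed; open now [(0,5) g=1 f=7, (1,2) g=3 f=7, (1,6) g=1 f=7, (2,5) g=1 f=5]
step 3: expand (2,5) (f=5, h=4) → closed; open now [(0,5) g=1 f=7, (1,2) g=3 f=7, (1,6) g=1 f=7, (2,6) g=2 f=7, (3,5) g=2 f=5]
step 4: expand (3,5) (f=5, h=3) → closed; open now [(0,5) g=1 f=7, (1,2) g=3 f=7, (1,6) g=1 f=7, (2,6) g=2 f=7, (3,4) g=3 f=5, (3,6) g=3 f=7, (4,5) g=3 f=5]
step 5: expand (3,4) (f=5, h=2) → closed; open now [(0,5) g=1 f=7, (1,2) g=3 f=7, (1,6) g=1 f=7, (2,6) g=2 f=7, (3,3) g=4 f=5, (3,6) g=3 f=7, (4,4) g=4 f=5, (4,5) g=3 f=5]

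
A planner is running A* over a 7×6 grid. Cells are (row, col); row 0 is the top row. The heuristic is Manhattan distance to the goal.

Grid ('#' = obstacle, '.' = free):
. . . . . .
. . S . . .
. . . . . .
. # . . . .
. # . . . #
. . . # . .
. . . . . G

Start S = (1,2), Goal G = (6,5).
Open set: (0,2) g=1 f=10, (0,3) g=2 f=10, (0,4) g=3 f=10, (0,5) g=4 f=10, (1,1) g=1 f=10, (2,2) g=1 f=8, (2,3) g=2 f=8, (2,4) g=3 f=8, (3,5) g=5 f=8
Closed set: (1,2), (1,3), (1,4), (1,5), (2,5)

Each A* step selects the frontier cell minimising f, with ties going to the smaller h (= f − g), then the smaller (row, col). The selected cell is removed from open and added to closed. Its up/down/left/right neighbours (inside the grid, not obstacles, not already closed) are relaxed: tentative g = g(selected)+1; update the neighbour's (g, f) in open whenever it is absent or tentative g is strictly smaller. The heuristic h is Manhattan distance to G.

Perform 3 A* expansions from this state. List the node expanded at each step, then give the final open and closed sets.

order=[(3,5) → (2,4) → (3,4)]; open=[(0,2) g=1 f=10, (0,3) g=2 f=10, (0,4) g=3 f=10, (0,5) g=4 f=10, (1,1) g=1 f=10, (2,2) g=1 f=8, (2,3) g=2 f=8, (3,3) g=5 f=10, (4,4) g=5 f=8]; closed=[(1,2), (1,3), (1,4), (1,5), (2,4), (2,5), (3,4), (3,5)]

step 1: expand (3,5) (f=8, h=3) → closed; open now [(0,2) g=1 f=10, (0,3) g=2 f=10, (0,4) g=3 f=10, (0,5) g=4 f=10, (1,1) g=1 f=10, (2,2) g=1 f=8, (2,3) g=2 f=8, (2,4) g=3 f=8, (3,4) g=6 f=10]
step 2: expand (2,4) (f=8, h=5) → closed; open now [(0,2) g=1 f=10, (0,3) g=2 f=10, (0,4) g=3 f=10, (0,5) g=4 f=10, (1,1) g=1 f=10, (2,2) g=1 f=8, (2,3) g=2 f=8, (3,4) g=4 f=8]
step 3: expand (3,4) (f=8, h=4) → closed; open now [(0,2) g=1 f=10, (0,3) g=2 f=10, (0,4) g=3 f=10, (0,5) g=4 f=10, (1,1) g=1 f=10, (2,2) g=1 f=8, (2,3) g=2 f=8, (3,3) g=5 f=10, (4,4) g=5 f=8]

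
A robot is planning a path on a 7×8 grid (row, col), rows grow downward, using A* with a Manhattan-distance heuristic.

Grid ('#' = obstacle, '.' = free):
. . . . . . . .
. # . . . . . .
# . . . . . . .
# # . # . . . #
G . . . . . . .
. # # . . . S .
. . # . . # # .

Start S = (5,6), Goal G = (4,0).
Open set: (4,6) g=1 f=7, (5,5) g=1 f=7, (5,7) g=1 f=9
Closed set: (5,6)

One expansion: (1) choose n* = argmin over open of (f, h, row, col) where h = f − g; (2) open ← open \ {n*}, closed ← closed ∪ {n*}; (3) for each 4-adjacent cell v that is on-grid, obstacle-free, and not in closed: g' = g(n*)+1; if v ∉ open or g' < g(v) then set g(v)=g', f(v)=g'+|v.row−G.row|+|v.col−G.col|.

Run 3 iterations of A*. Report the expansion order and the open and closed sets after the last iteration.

order=[(4,6) → (4,5) → (4,4)]; open=[(3,4) g=4 f=9, (3,5) g=3 f=9, (3,6) g=2 f=9, (4,3) g=4 f=7, (4,7) g=2 f=9, (5,4) g=4 f=9, (5,5) g=1 f=7, (5,7) g=1 f=9]; closed=[(4,4), (4,5), (4,6), (5,6)]

step 1: expand (4,6) (f=7, h=6) → closed; open now [(3,6) g=2 f=9, (4,5) g=2 f=7, (4,7) g=2 f=9, (5,5) g=1 f=7, (5,7) g=1 f=9]
step 2: expand (4,5) (f=7, h=5) → closed; open now [(3,5) g=3 f=9, (3,6) g=2 f=9, (4,4) g=3 f=7, (4,7) g=2 f=9, (5,5) g=1 f=7, (5,7) g=1 f=9]
step 3: expand (4,4) (f=7, h=4) → closed; open now [(3,4) g=4 f=9, (3,5) g=3 f=9, (3,6) g=2 f=9, (4,3) g=4 f=7, (4,7) g=2 f=9, (5,4) g=4 f=9, (5,5) g=1 f=7, (5,7) g=1 f=9]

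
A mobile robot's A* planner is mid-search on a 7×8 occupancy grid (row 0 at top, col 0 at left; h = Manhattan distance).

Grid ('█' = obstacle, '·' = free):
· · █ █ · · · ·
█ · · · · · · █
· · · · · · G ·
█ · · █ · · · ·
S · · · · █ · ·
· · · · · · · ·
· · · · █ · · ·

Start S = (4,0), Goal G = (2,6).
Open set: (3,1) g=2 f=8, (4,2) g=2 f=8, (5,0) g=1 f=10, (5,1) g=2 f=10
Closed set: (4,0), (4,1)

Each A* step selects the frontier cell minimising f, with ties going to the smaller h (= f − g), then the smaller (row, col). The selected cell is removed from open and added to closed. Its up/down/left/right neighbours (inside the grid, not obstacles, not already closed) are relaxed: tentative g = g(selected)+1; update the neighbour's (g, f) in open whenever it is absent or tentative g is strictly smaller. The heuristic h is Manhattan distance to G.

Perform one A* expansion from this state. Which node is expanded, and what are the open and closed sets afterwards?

step 1: expand (3,1) (f=8, h=6) → closed; open now [(2,1) g=3 f=8, (3,2) g=3 f=8, (4,2) g=2 f=8, (5,0) g=1 f=10, (5,1) g=2 f=10]

expanded=(3,1); open=[(2,1) g=3 f=8, (3,2) g=3 f=8, (4,2) g=2 f=8, (5,0) g=1 f=10, (5,1) g=2 f=10]; closed=[(3,1), (4,0), (4,1)]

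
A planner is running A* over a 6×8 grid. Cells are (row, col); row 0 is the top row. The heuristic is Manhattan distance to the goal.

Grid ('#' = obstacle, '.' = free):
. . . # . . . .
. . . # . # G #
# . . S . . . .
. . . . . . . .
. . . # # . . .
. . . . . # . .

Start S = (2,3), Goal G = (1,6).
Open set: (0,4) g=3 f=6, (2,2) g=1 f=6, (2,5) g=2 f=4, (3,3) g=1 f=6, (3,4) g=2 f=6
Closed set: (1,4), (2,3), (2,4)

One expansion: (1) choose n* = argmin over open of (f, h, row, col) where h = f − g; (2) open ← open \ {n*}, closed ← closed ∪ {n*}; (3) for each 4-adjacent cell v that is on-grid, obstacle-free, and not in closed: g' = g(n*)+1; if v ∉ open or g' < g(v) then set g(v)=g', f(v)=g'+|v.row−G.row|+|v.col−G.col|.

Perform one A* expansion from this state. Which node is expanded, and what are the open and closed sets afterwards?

expanded=(2,5); open=[(0,4) g=3 f=6, (2,2) g=1 f=6, (2,6) g=3 f=4, (3,3) g=1 f=6, (3,4) g=2 f=6, (3,5) g=3 f=6]; closed=[(1,4), (2,3), (2,4), (2,5)]

step 1: expand (2,5) (f=4, h=2) → closed; open now [(0,4) g=3 f=6, (2,2) g=1 f=6, (2,6) g=3 f=4, (3,3) g=1 f=6, (3,4) g=2 f=6, (3,5) g=3 f=6]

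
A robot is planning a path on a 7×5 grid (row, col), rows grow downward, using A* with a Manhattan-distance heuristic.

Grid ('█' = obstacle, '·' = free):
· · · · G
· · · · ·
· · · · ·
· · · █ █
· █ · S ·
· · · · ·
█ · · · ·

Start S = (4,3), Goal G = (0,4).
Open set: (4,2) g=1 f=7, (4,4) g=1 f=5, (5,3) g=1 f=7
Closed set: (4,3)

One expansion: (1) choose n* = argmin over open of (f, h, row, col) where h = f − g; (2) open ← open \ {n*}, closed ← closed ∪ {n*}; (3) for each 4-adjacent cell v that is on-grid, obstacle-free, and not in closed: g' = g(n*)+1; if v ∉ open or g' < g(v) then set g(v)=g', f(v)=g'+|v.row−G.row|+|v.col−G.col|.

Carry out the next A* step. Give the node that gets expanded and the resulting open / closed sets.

step 1: expand (4,4) (f=5, h=4) → closed; open now [(4,2) g=1 f=7, (5,3) g=1 f=7, (5,4) g=2 f=7]

expanded=(4,4); open=[(4,2) g=1 f=7, (5,3) g=1 f=7, (5,4) g=2 f=7]; closed=[(4,3), (4,4)]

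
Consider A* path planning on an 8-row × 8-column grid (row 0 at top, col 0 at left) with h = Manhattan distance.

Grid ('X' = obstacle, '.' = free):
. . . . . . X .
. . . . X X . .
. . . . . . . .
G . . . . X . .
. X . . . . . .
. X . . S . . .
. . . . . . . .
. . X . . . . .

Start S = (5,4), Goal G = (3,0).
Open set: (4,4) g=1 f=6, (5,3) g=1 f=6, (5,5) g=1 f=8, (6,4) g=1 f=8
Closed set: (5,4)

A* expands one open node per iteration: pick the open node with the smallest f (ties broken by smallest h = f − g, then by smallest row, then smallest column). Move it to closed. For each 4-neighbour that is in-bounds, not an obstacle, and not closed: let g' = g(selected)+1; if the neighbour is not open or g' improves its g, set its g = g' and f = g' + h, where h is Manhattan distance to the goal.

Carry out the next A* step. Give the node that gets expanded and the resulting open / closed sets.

step 1: expand (4,4) (f=6, h=5) → closed; open now [(3,4) g=2 f=6, (4,3) g=2 f=6, (4,5) g=2 f=8, (5,3) g=1 f=6, (5,5) g=1 f=8, (6,4) g=1 f=8]

expanded=(4,4); open=[(3,4) g=2 f=6, (4,3) g=2 f=6, (4,5) g=2 f=8, (5,3) g=1 f=6, (5,5) g=1 f=8, (6,4) g=1 f=8]; closed=[(4,4), (5,4)]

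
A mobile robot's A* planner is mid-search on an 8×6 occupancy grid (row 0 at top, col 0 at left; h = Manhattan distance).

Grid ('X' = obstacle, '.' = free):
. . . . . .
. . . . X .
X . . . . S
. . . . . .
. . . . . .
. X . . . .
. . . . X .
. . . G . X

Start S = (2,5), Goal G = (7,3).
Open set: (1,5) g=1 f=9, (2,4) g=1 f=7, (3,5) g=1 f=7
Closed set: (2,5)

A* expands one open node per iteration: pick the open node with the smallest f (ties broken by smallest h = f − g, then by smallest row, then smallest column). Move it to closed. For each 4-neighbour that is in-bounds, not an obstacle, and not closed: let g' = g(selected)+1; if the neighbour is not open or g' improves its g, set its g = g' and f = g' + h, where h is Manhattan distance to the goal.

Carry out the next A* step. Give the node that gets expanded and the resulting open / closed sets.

step 1: expand (2,4) (f=7, h=6) → closed; open now [(1,5) g=1 f=9, (2,3) g=2 f=7, (3,4) g=2 f=7, (3,5) g=1 f=7]

expanded=(2,4); open=[(1,5) g=1 f=9, (2,3) g=2 f=7, (3,4) g=2 f=7, (3,5) g=1 f=7]; closed=[(2,4), (2,5)]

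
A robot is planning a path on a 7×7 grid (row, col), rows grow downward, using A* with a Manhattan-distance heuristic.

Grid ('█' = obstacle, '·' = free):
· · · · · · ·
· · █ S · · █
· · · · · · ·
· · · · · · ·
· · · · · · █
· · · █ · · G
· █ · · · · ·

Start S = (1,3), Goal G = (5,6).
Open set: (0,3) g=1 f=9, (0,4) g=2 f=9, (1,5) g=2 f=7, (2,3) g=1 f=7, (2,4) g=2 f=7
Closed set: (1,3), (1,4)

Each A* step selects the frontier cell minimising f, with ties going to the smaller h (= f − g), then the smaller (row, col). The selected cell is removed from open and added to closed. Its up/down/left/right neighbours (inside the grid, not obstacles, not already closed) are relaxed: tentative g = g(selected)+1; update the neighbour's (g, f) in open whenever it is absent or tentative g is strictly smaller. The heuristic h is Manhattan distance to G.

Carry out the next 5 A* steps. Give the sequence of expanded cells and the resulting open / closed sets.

order=[(1,5) → (2,5) → (2,6) → (3,6) → (3,5)]; open=[(0,3) g=1 f=9, (0,4) g=2 f=9, (0,5) g=3 f=9, (2,3) g=1 f=7, (2,4) g=2 f=7, (3,4) g=5 f=9, (4,5) g=5 f=7]; closed=[(1,3), (1,4), (1,5), (2,5), (2,6), (3,5), (3,6)]

step 1: expand (1,5) (f=7, h=5) → closed; open now [(0,3) g=1 f=9, (0,4) g=2 f=9, (0,5) g=3 f=9, (2,3) g=1 f=7, (2,4) g=2 f=7, (2,5) g=3 f=7]
step 2: expand (2,5) (f=7, h=4) → closed; open now [(0,3) g=1 f=9, (0,4) g=2 f=9, (0,5) g=3 f=9, (2,3) g=1 f=7, (2,4) g=2 f=7, (2,6) g=4 f=7, (3,5) g=4 f=7]
step 3: expand (2,6) (f=7, h=3) → closed; open now [(0,3) g=1 f=9, (0,4) g=2 f=9, (0,5) g=3 f=9, (2,3) g=1 f=7, (2,4) g=2 f=7, (3,5) g=4 f=7, (3,6) g=5 f=7]
step 4: expand (3,6) (f=7, h=2) → closed; open now [(0,3) g=1 f=9, (0,4) g=2 f=9, (0,5) g=3 f=9, (2,3) g=1 f=7, (2,4) g=2 f=7, (3,5) g=4 f=7]
step 5: expand (3,5) (f=7, h=3) → closed; open now [(0,3) g=1 f=9, (0,4) g=2 f=9, (0,5) g=3 f=9, (2,3) g=1 f=7, (2,4) g=2 f=7, (3,4) g=5 f=9, (4,5) g=5 f=7]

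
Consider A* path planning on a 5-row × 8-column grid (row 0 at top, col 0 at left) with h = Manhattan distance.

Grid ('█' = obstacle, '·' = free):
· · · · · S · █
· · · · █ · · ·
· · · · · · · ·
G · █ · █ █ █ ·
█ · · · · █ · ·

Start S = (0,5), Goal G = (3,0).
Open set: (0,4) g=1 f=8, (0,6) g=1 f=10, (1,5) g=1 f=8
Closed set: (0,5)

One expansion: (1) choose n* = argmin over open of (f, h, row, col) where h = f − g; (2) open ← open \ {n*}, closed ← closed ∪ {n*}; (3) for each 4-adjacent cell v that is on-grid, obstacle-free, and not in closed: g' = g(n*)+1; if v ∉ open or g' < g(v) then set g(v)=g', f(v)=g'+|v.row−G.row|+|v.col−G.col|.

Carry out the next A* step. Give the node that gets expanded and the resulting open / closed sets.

expanded=(0,4); open=[(0,3) g=2 f=8, (0,6) g=1 f=10, (1,5) g=1 f=8]; closed=[(0,4), (0,5)]

step 1: expand (0,4) (f=8, h=7) → closed; open now [(0,3) g=2 f=8, (0,6) g=1 f=10, (1,5) g=1 f=8]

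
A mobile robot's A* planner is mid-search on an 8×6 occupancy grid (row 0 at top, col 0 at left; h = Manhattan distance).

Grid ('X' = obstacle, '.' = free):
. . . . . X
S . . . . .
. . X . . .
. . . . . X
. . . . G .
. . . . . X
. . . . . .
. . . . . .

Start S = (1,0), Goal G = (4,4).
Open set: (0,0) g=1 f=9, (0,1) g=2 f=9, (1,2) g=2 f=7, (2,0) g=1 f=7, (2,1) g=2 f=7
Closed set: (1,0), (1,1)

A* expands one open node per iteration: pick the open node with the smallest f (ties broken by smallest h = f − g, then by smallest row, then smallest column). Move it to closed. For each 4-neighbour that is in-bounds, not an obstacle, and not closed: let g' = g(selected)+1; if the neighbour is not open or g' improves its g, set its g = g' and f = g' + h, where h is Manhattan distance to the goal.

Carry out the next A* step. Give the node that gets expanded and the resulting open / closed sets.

step 1: expand (1,2) (f=7, h=5) → closed; open now [(0,0) g=1 f=9, (0,1) g=2 f=9, (0,2) g=3 f=9, (1,3) g=3 f=7, (2,0) g=1 f=7, (2,1) g=2 f=7]

expanded=(1,2); open=[(0,0) g=1 f=9, (0,1) g=2 f=9, (0,2) g=3 f=9, (1,3) g=3 f=7, (2,0) g=1 f=7, (2,1) g=2 f=7]; closed=[(1,0), (1,1), (1,2)]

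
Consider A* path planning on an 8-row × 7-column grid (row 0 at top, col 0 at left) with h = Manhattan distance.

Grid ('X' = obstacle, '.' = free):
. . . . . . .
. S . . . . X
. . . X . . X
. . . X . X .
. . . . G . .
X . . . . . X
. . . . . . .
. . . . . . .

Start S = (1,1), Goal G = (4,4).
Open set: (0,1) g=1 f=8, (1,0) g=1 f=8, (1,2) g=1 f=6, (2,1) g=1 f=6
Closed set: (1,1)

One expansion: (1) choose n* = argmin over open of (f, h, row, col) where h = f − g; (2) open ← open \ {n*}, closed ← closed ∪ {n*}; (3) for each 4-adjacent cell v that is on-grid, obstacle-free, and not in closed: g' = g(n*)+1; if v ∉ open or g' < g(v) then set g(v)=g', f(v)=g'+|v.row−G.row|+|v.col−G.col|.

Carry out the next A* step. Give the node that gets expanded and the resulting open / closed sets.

step 1: expand (1,2) (f=6, h=5) → closed; open now [(0,1) g=1 f=8, (0,2) g=2 f=8, (1,0) g=1 f=8, (1,3) g=2 f=6, (2,1) g=1 f=6, (2,2) g=2 f=6]

expanded=(1,2); open=[(0,1) g=1 f=8, (0,2) g=2 f=8, (1,0) g=1 f=8, (1,3) g=2 f=6, (2,1) g=1 f=6, (2,2) g=2 f=6]; closed=[(1,1), (1,2)]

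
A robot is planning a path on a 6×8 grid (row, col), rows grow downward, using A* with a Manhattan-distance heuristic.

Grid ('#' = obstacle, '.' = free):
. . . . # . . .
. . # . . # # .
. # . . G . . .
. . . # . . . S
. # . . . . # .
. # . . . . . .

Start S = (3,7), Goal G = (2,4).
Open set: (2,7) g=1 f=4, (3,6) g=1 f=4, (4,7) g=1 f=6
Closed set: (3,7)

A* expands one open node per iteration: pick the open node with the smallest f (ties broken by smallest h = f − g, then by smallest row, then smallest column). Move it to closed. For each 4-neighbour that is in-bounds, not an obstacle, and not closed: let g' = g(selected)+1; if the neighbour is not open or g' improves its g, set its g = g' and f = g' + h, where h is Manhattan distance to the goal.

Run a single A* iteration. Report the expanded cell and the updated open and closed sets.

step 1: expand (2,7) (f=4, h=3) → closed; open now [(1,7) g=2 f=6, (2,6) g=2 f=4, (3,6) g=1 f=4, (4,7) g=1 f=6]

expanded=(2,7); open=[(1,7) g=2 f=6, (2,6) g=2 f=4, (3,6) g=1 f=4, (4,7) g=1 f=6]; closed=[(2,7), (3,7)]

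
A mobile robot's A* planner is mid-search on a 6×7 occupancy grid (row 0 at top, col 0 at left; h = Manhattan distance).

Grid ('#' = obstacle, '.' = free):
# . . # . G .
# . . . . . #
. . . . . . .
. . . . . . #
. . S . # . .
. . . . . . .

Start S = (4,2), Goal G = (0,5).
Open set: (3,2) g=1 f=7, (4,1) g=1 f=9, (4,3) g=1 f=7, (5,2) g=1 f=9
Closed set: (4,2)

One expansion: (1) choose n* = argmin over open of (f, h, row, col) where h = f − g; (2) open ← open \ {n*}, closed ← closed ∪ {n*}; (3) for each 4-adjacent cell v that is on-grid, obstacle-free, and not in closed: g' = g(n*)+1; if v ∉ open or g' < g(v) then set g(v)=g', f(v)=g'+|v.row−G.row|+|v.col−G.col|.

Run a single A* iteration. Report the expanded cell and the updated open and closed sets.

step 1: expand (3,2) (f=7, h=6) → closed; open now [(2,2) g=2 f=7, (3,1) g=2 f=9, (3,3) g=2 f=7, (4,1) g=1 f=9, (4,3) g=1 f=7, (5,2) g=1 f=9]

expanded=(3,2); open=[(2,2) g=2 f=7, (3,1) g=2 f=9, (3,3) g=2 f=7, (4,1) g=1 f=9, (4,3) g=1 f=7, (5,2) g=1 f=9]; closed=[(3,2), (4,2)]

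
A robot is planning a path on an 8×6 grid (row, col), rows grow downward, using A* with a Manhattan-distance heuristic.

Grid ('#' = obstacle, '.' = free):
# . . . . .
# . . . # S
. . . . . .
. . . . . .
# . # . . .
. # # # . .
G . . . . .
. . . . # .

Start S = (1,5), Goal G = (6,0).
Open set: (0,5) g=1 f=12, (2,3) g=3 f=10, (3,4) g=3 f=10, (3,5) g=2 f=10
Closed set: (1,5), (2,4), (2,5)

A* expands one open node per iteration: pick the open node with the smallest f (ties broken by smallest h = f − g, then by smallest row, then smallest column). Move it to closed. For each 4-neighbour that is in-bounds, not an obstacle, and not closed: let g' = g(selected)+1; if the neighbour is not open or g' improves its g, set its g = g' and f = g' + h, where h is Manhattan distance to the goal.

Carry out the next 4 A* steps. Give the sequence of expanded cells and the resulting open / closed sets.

step 1: expand (2,3) (f=10, h=7) → closed; open now [(0,5) g=1 f=12, (1,3) g=4 f=12, (2,2) g=4 f=10, (3,3) g=4 f=10, (3,4) g=3 f=10, (3,5) g=2 f=10]
step 2: expand (2,2) (f=10, h=6) → closed; open now [(0,5) g=1 f=12, (1,2) g=5 f=12, (1,3) g=4 f=12, (2,1) g=5 f=10, (3,2) g=5 f=10, (3,3) g=4 f=10, (3,4) g=3 f=10, (3,5) g=2 f=10]
step 3: expand (2,1) (f=10, h=5) → closed; open now [(0,5) g=1 f=12, (1,1) g=6 f=12, (1,2) g=5 f=12, (1,3) g=4 f=12, (2,0) g=6 f=10, (3,1) g=6 f=10, (3,2) g=5 f=10, (3,3) g=4 f=10, (3,4) g=3 f=10, (3,5) g=2 f=10]
step 4: expand (2,0) (f=10, h=4) → closed; open now [(0,5) g=1 f=12, (1,1) g=6 f=12, (1,2) g=5 f=12, (1,3) g=4 f=12, (3,0) g=7 f=10, (3,1) g=6 f=10, (3,2) g=5 f=10, (3,3) g=4 f=10, (3,4) g=3 f=10, (3,5) g=2 f=10]

order=[(2,3) → (2,2) → (2,1) → (2,0)]; open=[(0,5) g=1 f=12, (1,1) g=6 f=12, (1,2) g=5 f=12, (1,3) g=4 f=12, (3,0) g=7 f=10, (3,1) g=6 f=10, (3,2) g=5 f=10, (3,3) g=4 f=10, (3,4) g=3 f=10, (3,5) g=2 f=10]; closed=[(1,5), (2,0), (2,1), (2,2), (2,3), (2,4), (2,5)]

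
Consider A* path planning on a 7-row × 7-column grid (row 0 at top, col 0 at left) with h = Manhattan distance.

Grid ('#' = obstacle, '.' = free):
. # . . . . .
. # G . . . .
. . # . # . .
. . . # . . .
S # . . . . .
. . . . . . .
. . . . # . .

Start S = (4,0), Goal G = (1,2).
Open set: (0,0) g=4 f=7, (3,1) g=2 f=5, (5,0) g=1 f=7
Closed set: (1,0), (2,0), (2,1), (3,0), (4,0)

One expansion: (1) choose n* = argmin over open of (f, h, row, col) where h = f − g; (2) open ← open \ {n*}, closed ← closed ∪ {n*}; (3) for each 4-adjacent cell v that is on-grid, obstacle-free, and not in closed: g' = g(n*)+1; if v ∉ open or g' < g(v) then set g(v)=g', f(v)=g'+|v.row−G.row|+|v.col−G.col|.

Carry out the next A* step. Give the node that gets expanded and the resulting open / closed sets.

expanded=(3,1); open=[(0,0) g=4 f=7, (3,2) g=3 f=5, (5,0) g=1 f=7]; closed=[(1,0), (2,0), (2,1), (3,0), (3,1), (4,0)]

step 1: expand (3,1) (f=5, h=3) → closed; open now [(0,0) g=4 f=7, (3,2) g=3 f=5, (5,0) g=1 f=7]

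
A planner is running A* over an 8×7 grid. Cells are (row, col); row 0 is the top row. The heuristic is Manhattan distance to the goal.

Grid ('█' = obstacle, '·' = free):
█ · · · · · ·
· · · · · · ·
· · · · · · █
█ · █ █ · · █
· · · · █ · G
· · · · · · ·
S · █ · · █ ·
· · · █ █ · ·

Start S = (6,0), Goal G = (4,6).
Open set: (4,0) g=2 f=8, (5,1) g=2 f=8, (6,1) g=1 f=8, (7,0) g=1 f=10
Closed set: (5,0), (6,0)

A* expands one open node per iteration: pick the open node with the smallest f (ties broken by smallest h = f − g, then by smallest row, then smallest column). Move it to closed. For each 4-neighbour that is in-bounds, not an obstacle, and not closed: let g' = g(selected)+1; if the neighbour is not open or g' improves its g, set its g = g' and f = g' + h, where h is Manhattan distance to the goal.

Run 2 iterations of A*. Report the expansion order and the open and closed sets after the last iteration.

order=[(4,0) → (4,1)]; open=[(3,1) g=4 f=10, (4,2) g=4 f=8, (5,1) g=2 f=8, (6,1) g=1 f=8, (7,0) g=1 f=10]; closed=[(4,0), (4,1), (5,0), (6,0)]

step 1: expand (4,0) (f=8, h=6) → closed; open now [(4,1) g=3 f=8, (5,1) g=2 f=8, (6,1) g=1 f=8, (7,0) g=1 f=10]
step 2: expand (4,1) (f=8, h=5) → closed; open now [(3,1) g=4 f=10, (4,2) g=4 f=8, (5,1) g=2 f=8, (6,1) g=1 f=8, (7,0) g=1 f=10]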